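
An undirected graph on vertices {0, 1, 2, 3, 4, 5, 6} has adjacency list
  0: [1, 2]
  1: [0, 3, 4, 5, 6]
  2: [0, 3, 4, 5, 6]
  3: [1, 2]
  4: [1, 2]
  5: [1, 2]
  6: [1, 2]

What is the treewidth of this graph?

A width-2 tree decomposition is:
Bags: B1 = {1, 2, 3}  B2 = {0, 1, 2}  B3 = {1, 2, 4}  B4 = {1, 2, 6}  B5 = {1, 2, 5}
Tree: B1–B2, B2–B3, B3–B4, B4–B5
The largest bag has 3 vertices, giving width 2; this decomposition certifies tw(G) ≤ 2. Since 1–3–2–0–1 is a cycle in G, G is not acyclic. Forests are exactly the graphs of treewidth ≤ 1, so tw(G) ≥ 2. The upper and lower bounds meet at 2, so that is the treewidth.

2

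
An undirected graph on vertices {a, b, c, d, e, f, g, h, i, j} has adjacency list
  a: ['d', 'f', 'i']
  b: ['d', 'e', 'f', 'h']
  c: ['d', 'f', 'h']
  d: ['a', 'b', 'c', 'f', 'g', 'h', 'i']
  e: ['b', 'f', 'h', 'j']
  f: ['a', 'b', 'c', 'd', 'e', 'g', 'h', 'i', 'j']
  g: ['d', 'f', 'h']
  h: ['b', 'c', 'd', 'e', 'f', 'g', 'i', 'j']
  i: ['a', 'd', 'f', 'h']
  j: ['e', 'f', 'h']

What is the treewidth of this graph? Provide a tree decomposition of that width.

Treewidth 3.
One optimal decomposition is:
Bags: B1 = {c, d, f, h}  B2 = {b, d, f, h}  B3 = {d, f, h, i}  B4 = {b, e, f, h}  B5 = {a, d, f, i}  B6 = {e, f, h, j}  B7 = {d, f, g, h}
Tree: B1–B2, B1–B3, B2–B4, B3–B5, B4–B6, B3–B7

Each bag holds 4 vertices, so the decomposition has width 3, which upper-bounds the treewidth. For the lower bound, the 4 vertices {d, f, g, h} are pairwise adjacent, and any tree decomposition puts a clique entirely inside one bag — forcing width ≥ 3. The upper and lower bounds meet at 3, so that is the treewidth.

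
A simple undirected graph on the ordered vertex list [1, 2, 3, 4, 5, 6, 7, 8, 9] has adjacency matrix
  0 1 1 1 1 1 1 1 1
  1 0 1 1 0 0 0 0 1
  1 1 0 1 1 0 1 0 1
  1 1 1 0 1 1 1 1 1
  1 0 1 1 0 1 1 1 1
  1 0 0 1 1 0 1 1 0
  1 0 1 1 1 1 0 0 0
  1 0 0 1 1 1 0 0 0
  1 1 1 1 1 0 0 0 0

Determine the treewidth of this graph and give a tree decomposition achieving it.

Every bag has size at most 5, so the width is 5 − 1 = 4 and tw(G) ≤ 4. Conversely, {1, 2, 3, 4, 9} is a clique of size 5, and the vertices of any clique must share a bag in every tree decomposition; so some bag has ≥ 5 vertices and tw(G) ≥ 4. The upper and lower bounds meet at 4, so that is the treewidth.

Treewidth 4.
One optimal decomposition is:
Bags: B1 = {1, 3, 4, 5, 9}  B2 = {1, 3, 4, 5, 7}  B3 = {1, 2, 3, 4, 9}  B4 = {1, 4, 5, 6, 7}  B5 = {1, 4, 5, 6, 8}
Tree: B1–B2, B1–B3, B2–B4, B4–B5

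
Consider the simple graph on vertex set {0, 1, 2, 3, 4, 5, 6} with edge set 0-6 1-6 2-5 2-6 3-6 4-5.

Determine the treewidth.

1

A width-1 tree decomposition is:
Bags: B1 = {2, 6}  B2 = {1, 6}  B3 = {2, 5}  B4 = {0, 6}  B5 = {3, 6}  B6 = {4, 5}
Tree: B1–B2, B1–B3, B2–B4, B2–B5, B3–B6
The largest bag has 2 vertices, giving width 1; this decomposition certifies tw(G) ≤ 1. Since G has at least one edge (e.g. 2–6), it is not an edgeless graph, so tw(G) ≥ 1. Combining the bounds, tw(G) = 1.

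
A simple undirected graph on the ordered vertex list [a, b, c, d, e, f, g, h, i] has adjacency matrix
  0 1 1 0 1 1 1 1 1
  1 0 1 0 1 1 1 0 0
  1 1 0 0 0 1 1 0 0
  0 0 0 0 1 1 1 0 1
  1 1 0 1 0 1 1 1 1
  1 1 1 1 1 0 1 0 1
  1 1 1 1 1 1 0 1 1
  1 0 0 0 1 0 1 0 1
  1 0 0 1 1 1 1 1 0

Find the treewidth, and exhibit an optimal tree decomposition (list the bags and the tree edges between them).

Treewidth 4.
One optimal decomposition is:
Bags: B1 = {a, e, f, g, i}  B2 = {a, b, e, f, g}  B3 = {a, e, g, h, i}  B4 = {d, e, f, g, i}  B5 = {a, b, c, f, g}
Tree: B1–B2, B1–B3, B1–B4, B2–B5

Every bag has size at most 5, so the width is 5 − 1 = 4 and tw(G) ≤ 4. Conversely, {a, e, g, h, i} is a clique of size 5, and the vertices of any clique must share a bag in every tree decomposition; so some bag has ≥ 5 vertices and tw(G) ≥ 4. Combining the bounds, tw(G) = 4.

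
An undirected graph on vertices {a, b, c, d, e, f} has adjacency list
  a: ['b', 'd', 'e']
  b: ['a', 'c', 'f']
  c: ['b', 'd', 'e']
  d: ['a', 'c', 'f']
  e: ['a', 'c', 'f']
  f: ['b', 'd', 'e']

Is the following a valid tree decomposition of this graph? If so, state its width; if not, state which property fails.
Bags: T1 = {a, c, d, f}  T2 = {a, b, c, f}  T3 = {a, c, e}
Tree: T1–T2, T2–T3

A tree decomposition must satisfy three properties: every vertex lies in some bag; for every edge, both endpoints lie together in some bag; and for every vertex, the bags containing it form a connected subtree. Here edge (f,e) lies in no bag, so the decomposition is invalid.

No — edge (f,e) lies in no bag.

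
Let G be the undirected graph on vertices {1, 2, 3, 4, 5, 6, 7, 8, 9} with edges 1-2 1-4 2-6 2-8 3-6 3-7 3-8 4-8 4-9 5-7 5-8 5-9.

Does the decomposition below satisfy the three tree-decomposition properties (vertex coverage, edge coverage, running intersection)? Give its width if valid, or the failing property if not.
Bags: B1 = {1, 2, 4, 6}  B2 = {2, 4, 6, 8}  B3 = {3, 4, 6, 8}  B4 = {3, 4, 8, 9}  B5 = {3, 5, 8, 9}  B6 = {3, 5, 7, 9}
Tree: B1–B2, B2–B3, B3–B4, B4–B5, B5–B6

Yes; width 3.

Every vertex of G appears in some bag (union = {1, 2, 3, 4, 5, 6, 7, 8, 9}); every edge is covered by a bag; and for each vertex v the set of bags containing v is connected in the bag tree. The decomposition is therefore valid. The largest bag has 4 vertices, so the width is 3.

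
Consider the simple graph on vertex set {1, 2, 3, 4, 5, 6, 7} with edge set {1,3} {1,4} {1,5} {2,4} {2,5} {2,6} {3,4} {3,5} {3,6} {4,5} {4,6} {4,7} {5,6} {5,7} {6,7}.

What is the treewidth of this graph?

3

A width-3 tree decomposition is:
Bags: B1 = {3, 4, 5, 6}  B2 = {2, 4, 5, 6}  B3 = {1, 3, 4, 5}  B4 = {4, 5, 6, 7}
Tree: B1–B2, B1–B3, B1–B4
Each bag holds 4 vertices, so the decomposition has width 3, which upper-bounds the treewidth. On the other hand G contains the 4-clique {1, 3, 4, 5}. A clique must lie in a single bag of any decomposition, so no decomposition can have width below 3. Therefore the treewidth is 3.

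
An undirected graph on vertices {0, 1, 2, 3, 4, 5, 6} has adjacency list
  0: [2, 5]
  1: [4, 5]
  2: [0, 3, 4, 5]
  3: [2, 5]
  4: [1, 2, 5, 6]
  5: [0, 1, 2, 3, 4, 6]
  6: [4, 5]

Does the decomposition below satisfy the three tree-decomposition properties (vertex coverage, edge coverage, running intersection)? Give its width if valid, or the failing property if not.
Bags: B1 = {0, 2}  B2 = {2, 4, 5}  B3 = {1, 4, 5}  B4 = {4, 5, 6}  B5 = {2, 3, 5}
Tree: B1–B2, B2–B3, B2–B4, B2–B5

No — edge (5,0) lies in no bag.

A tree decomposition must satisfy three properties: every vertex lies in some bag; for every edge, both endpoints lie together in some bag; and for every vertex, the bags containing it form a connected subtree. Here edge (5,0) lies in no bag, so the decomposition is invalid.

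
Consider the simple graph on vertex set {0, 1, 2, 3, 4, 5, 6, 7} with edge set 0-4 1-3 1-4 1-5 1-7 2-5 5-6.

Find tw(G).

1

A width-1 tree decomposition is:
Bags: B1 = {1, 7}  B2 = {1, 5}  B3 = {1, 4}  B4 = {5, 6}  B5 = {2, 5}  B6 = {1, 3}  B7 = {0, 4}
Tree: B1–B2, B2–B3, B2–B4, B4–B5, B3–B6, B3–B7
Every bag has size at most 2, so the width is 2 − 1 = 1 and tw(G) ≤ 1. G has an edge, so its treewidth is at least 1. Therefore the treewidth is 1.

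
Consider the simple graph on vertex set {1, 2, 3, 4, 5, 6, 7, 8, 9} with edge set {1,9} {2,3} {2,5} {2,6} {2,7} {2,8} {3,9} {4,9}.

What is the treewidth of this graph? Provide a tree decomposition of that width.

Treewidth 1.
One optimal decomposition is:
Bags: B1 = {2, 3}  B2 = {3, 9}  B3 = {1, 9}  B4 = {4, 9}  B5 = {2, 5}  B6 = {2, 7}  B7 = {2, 6}  B8 = {2, 8}
Tree: B1–B2, B2–B3, B2–B4, B1–B5, B5–B6, B1–B7, B1–B8

Every bag has size at most 2, so the width is 2 − 1 = 1 and tw(G) ≤ 1. Any graph with an edge has treewidth ≥ 1, and G has the edge 3–2. Hence tw(G) = 1 exactly.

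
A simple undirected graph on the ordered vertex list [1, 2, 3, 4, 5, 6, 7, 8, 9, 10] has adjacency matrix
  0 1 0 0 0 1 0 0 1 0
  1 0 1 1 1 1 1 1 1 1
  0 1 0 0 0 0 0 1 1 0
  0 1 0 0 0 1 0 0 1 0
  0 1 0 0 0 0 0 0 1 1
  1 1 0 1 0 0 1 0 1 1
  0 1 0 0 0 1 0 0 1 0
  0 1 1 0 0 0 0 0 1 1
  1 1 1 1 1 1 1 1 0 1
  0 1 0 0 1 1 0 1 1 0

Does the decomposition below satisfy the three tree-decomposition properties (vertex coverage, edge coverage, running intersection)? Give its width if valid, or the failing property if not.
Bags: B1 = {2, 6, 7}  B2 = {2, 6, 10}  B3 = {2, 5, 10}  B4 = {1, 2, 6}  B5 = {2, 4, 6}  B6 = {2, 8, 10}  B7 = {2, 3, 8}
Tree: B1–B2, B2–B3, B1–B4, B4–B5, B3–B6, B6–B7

A tree decomposition must satisfy three properties: every vertex lies in some bag; for every edge, both endpoints lie together in some bag; and for every vertex, the bags containing it form a connected subtree. Here vertex 9 appears in no bag, so the decomposition is invalid.

No — vertex 9 appears in no bag.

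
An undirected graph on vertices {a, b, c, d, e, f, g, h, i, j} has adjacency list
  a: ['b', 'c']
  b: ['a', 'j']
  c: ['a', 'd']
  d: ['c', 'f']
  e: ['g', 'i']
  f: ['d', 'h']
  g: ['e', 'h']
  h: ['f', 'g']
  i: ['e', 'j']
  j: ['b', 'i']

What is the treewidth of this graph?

2

A width-2 tree decomposition is:
Bags: B1 = {b, i, j}  B2 = {a, b, i}  B3 = {a, c, i}  B4 = {c, d, i}  B5 = {d, f, i}  B6 = {f, h, i}  B7 = {g, h, i}  B8 = {e, g, i}
Tree: B1–B2, B2–B3, B3–B4, B4–B5, B5–B6, B6–B7, B7–B8
Every bag has size at most 3, so the width is 3 − 1 = 2 and tw(G) ≤ 2. For the lower bound, G contains the cycle i–j–b–a–c–d–f–h–g–e–i, so G is not a forest; only forests have treewidth ≤ 1, hence tw(G) ≥ 2. Therefore the treewidth is 2.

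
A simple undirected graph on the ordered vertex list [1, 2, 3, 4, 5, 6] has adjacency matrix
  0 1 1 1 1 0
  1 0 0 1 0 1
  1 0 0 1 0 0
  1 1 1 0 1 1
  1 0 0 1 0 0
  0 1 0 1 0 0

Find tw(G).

2

A width-2 tree decomposition is:
Bags: B1 = {2, 4, 6}  B2 = {1, 2, 4}  B3 = {1, 4, 5}  B4 = {1, 3, 4}
Tree: B1–B2, B2–B3, B3–B4
Each bag holds 3 vertices, so the decomposition has width 2, which upper-bounds the treewidth. On the other hand G contains the 3-clique {1, 2, 4}. A clique must lie in a single bag of any decomposition, so no decomposition can have width below 2. The upper and lower bounds meet at 2, so that is the treewidth.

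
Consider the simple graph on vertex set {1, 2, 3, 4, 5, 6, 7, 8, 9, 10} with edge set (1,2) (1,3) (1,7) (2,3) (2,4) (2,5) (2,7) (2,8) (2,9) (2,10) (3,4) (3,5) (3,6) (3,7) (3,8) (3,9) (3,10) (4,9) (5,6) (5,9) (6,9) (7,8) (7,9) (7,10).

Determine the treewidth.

A width-3 tree decomposition is:
Bags: B1 = {2, 3, 7, 9}  B2 = {2, 3, 5, 9}  B3 = {2, 3, 7, 10}  B4 = {3, 5, 6, 9}  B5 = {2, 3, 7, 8}  B6 = {1, 2, 3, 7}  B7 = {2, 3, 4, 9}
Tree: B1–B2, B1–B3, B2–B4, B1–B5, B5–B6, B2–B7
Every bag has size at most 4, so the width is 4 − 1 = 3 and tw(G) ≤ 3. For the lower bound, the 4 vertices {2, 3, 4, 9} are pairwise adjacent, and any tree decomposition puts a clique entirely inside one bag — forcing width ≥ 3. Hence tw(G) = 3 exactly.

3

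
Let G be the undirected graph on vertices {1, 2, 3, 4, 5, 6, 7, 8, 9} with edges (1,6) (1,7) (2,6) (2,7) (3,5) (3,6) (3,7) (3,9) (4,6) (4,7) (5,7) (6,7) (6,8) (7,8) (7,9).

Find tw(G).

A width-2 tree decomposition is:
Bags: B1 = {6, 7, 8}  B2 = {3, 6, 7}  B3 = {3, 7, 9}  B4 = {3, 5, 7}  B5 = {4, 6, 7}  B6 = {1, 6, 7}  B7 = {2, 6, 7}
Tree: B1–B2, B2–B3, B3–B4, B2–B5, B5–B6, B5–B7
Each bag holds 3 vertices, so the decomposition has width 2, which upper-bounds the treewidth. On the other hand G contains the 3-clique {3, 7, 9}. A clique must lie in a single bag of any decomposition, so no decomposition can have width below 2. The upper and lower bounds meet at 2, so that is the treewidth.

2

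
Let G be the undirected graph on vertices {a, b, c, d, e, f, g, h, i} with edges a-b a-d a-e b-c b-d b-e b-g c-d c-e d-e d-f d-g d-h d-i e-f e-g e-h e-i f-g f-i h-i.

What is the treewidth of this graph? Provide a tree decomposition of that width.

Treewidth 3.
One such decomposition:
Bags: B1 = {d, e, f, g}  B2 = {b, d, e, g}  B3 = {d, e, f, i}  B4 = {a, b, d, e}  B5 = {b, c, d, e}  B6 = {d, e, h, i}
Tree: B1–B2, B1–B3, B2–B4, B4–B5, B3–B6

The largest bag has 4 vertices, giving width 3; this decomposition certifies tw(G) ≤ 3. For the lower bound, the 4 vertices {d, e, h, i} are pairwise adjacent, and any tree decomposition puts a clique entirely inside one bag — forcing width ≥ 3. Hence tw(G) = 3 exactly.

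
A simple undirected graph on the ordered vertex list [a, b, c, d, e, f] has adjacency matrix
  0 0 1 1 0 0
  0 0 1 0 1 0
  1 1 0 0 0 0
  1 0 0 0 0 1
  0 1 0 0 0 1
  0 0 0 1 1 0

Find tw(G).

A width-2 tree decomposition is:
Bags: B1 = {a, c, d}  B2 = {c, d, f}  B3 = {c, e, f}  B4 = {b, c, e}
Tree: B1–B2, B2–B3, B3–B4
Each bag holds 3 vertices, so the decomposition has width 2, which upper-bounds the treewidth. Since c–a–d–f–e–b–c is a cycle in G, G is not acyclic. Forests are exactly the graphs of treewidth ≤ 1, so tw(G) ≥ 2. Combining the bounds, tw(G) = 2.

2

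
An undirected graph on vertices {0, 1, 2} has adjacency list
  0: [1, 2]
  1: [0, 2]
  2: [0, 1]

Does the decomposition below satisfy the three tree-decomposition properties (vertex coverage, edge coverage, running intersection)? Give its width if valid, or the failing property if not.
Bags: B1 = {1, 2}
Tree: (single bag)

No — vertex 0 appears in no bag.

A tree decomposition must satisfy three properties: every vertex lies in some bag; for every edge, both endpoints lie together in some bag; and for every vertex, the bags containing it form a connected subtree. Here vertex 0 appears in no bag, so the decomposition is invalid.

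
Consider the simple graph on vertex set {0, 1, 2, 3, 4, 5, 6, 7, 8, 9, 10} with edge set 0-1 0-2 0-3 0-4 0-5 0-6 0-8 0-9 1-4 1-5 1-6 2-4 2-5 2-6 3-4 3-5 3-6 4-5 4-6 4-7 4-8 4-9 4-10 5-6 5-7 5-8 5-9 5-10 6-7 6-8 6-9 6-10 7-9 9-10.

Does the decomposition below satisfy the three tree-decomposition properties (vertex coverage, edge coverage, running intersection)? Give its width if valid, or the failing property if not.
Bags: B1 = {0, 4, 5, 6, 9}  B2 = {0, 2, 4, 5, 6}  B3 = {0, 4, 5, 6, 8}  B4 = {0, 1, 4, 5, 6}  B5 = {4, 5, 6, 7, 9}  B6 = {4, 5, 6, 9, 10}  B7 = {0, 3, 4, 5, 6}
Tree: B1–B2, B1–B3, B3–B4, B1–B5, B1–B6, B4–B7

Checking the three conditions: (i) the bags cover all of {0, 1, 2, 3, 4, 5, 6, 7, 8, 9, 10}; (ii) for each edge, some bag contains both endpoints; (iii) the bags containing any fixed vertex form a subtree. All hold, so the decomposition is valid with width 5 − 1 = 4.

Yes; width 4.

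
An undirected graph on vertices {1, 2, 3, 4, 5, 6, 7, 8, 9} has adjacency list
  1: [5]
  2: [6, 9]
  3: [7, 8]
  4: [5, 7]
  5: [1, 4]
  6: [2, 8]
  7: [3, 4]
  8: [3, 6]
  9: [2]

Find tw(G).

1

A width-1 tree decomposition is:
Bags: B1 = {2, 9}  B2 = {2, 6}  B3 = {6, 8}  B4 = {3, 8}  B5 = {3, 7}  B6 = {4, 7}  B7 = {4, 5}  B8 = {1, 5}
Tree: B1–B2, B2–B3, B3–B4, B4–B5, B5–B6, B6–B7, B7–B8
Each bag holds 2 vertices, so the decomposition has width 1, which upper-bounds the treewidth. Any graph with an edge has treewidth ≥ 1, and G has the edge 9–2. Hence tw(G) = 1 exactly.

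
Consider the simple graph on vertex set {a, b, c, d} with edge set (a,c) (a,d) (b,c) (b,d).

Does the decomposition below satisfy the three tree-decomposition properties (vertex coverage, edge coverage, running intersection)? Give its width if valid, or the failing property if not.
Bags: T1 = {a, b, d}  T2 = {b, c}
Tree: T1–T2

A tree decomposition must satisfy three properties: every vertex lies in some bag; for every edge, both endpoints lie together in some bag; and for every vertex, the bags containing it form a connected subtree. Here edge (a,c) lies in no bag, so the decomposition is invalid.

No — edge (a,c) lies in no bag.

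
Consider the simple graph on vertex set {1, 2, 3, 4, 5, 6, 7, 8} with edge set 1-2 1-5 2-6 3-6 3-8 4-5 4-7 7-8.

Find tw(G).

2

A width-2 tree decomposition is:
Bags: B1 = {4, 5, 7}  B2 = {1, 5, 7}  B3 = {1, 2, 7}  B4 = {2, 6, 7}  B5 = {3, 6, 7}  B6 = {3, 7, 8}
Tree: B1–B2, B2–B3, B3–B4, B4–B5, B5–B6
Every bag has size at most 3, so the width is 3 − 1 = 2 and tw(G) ≤ 2. Since 7–4–5–1–2–6–3–8–7 is a cycle in G, G is not acyclic. Forests are exactly the graphs of treewidth ≤ 1, so tw(G) ≥ 2. Therefore the treewidth is 2.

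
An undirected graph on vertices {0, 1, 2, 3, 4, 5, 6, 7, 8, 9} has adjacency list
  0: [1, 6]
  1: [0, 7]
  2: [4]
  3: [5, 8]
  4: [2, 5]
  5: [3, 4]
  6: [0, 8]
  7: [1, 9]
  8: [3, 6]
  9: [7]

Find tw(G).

1

A width-1 tree decomposition is:
Bags: B1 = {2, 4}  B2 = {4, 5}  B3 = {3, 5}  B4 = {3, 8}  B5 = {6, 8}  B6 = {0, 6}  B7 = {0, 1}  B8 = {1, 7}  B9 = {7, 9}
Tree: B1–B2, B2–B3, B3–B4, B4–B5, B5–B6, B6–B7, B7–B8, B8–B9
Every bag has size at most 2, so the width is 2 − 1 = 1 and tw(G) ≤ 1. Any graph with an edge has treewidth ≥ 1, and G has the edge 2–4. The upper and lower bounds meet at 1, so that is the treewidth.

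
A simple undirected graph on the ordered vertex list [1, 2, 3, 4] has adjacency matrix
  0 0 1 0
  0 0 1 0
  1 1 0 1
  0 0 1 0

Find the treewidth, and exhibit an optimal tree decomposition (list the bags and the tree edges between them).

Treewidth 1.
One such decomposition:
Bags: B1 = {3, 4}  B2 = {2, 3}  B3 = {1, 3}
Tree: B1–B2, B1–B3

Each bag holds 2 vertices, so the decomposition has width 1, which upper-bounds the treewidth. Any graph with an edge has treewidth ≥ 1, and G has the edge 3–4. Combining the bounds, tw(G) = 1.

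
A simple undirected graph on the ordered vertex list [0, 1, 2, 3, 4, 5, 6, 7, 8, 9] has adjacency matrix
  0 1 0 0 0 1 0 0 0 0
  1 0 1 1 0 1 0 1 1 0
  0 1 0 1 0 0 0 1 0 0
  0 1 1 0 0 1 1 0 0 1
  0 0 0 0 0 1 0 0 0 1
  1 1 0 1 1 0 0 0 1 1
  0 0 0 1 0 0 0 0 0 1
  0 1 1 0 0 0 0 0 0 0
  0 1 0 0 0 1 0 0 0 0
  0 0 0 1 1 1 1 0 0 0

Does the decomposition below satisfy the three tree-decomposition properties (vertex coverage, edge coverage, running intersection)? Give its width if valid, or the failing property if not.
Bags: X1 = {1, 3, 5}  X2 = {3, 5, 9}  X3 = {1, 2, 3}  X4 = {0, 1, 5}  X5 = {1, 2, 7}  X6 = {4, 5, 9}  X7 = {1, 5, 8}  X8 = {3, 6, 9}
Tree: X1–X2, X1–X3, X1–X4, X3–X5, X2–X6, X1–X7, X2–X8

Yes; width 2.

Every vertex of G appears in some bag (union = {0, 1, 2, 3, 4, 5, 6, 7, 8, 9}); every edge is covered by a bag; and for each vertex v the set of bags containing v is connected in the bag tree. The decomposition is therefore valid. The largest bag has 3 vertices, so the width is 2.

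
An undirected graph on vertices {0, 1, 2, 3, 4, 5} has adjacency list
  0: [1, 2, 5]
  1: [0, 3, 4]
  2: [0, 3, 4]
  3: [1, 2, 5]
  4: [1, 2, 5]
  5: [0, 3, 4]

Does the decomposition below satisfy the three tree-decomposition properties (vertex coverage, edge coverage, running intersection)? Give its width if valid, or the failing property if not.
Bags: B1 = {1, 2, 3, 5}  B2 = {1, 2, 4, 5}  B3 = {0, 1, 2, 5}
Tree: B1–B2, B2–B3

Every vertex of G appears in some bag (union = {0, 1, 2, 3, 4, 5}); every edge is covered by a bag; and for each vertex v the set of bags containing v is connected in the bag tree. The decomposition is therefore valid. The largest bag has 4 vertices, so the width is 3.

Yes; width 3.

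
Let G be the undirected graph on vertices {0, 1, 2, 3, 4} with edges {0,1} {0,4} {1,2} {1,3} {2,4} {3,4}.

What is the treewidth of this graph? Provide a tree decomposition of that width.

Treewidth 2.
One such decomposition:
Bags: B1 = {1, 3, 4}  B2 = {0, 1, 4}  B3 = {1, 2, 4}
Tree: B1–B2, B2–B3

The largest bag has 3 vertices, giving width 2; this decomposition certifies tw(G) ≤ 2. For the lower bound, G contains the cycle 1–3–4–0–1, so G is not a forest; only forests have treewidth ≤ 1, hence tw(G) ≥ 2. Therefore the treewidth is 2.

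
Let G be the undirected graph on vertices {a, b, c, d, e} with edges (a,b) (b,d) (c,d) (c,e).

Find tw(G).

A width-1 tree decomposition is:
Bags: B1 = {c, e}  B2 = {c, d}  B3 = {b, d}  B4 = {a, b}
Tree: B1–B2, B2–B3, B3–B4
Every bag has size at most 2, so the width is 2 − 1 = 1 and tw(G) ≤ 1. Any graph with an edge has treewidth ≥ 1, and G has the edge c–e. The upper and lower bounds meet at 1, so that is the treewidth.

1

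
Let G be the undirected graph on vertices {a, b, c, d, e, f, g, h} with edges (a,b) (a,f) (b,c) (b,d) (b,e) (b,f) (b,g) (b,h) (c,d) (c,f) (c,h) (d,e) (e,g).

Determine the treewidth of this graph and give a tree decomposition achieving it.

Treewidth 2.
Bags: B1 = {b, c, d}  B2 = {b, d, e}  B3 = {b, c, f}  B4 = {b, e, g}  B5 = {b, c, h}  B6 = {a, b, f}
Tree: B1–B2, B1–B3, B2–B4, B1–B5, B3–B6

Every bag has size at most 3, so the width is 3 − 1 = 2 and tw(G) ≤ 2. On the other hand G contains the 3-clique {b, e, g}. A clique must lie in a single bag of any decomposition, so no decomposition can have width below 2. The upper and lower bounds meet at 2, so that is the treewidth.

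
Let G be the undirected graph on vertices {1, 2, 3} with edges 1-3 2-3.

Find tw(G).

A width-1 tree decomposition is:
Bags: B1 = {2, 3}  B2 = {1, 3}
Tree: B1–B2
The largest bag has 2 vertices, giving width 1; this decomposition certifies tw(G) ≤ 1. G has an edge, so its treewidth is at least 1. Hence tw(G) = 1 exactly.

1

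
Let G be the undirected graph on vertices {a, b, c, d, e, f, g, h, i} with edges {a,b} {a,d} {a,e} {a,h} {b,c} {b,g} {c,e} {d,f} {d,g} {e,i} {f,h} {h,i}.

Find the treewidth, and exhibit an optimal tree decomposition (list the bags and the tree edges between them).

Each bag holds 4 vertices, so the decomposition has width 3, which upper-bounds the treewidth. For the lower bound: the 4 vertex sets {f,h,i}, {e}, {a}, {b,c,d,g} are disjoint, each induces a connected subgraph, and every pair is joined by at least one edge of G. Contracting each set to a single vertex therefore yields K_{4} as a minor, and since treewidth is minor-monotone, tw(G) ≥ tw(K_{4}) = 3. Therefore the treewidth is 3.

Treewidth 3.
Bags: B1 = {e, f, h, i}  B2 = {a, e, f, h}  B3 = {a, d, e, f}  B4 = {a, c, d, e}  B5 = {a, b, c, d}  B6 = {b, c, d, g}
Tree: B1–B2, B2–B3, B3–B4, B4–B5, B5–B6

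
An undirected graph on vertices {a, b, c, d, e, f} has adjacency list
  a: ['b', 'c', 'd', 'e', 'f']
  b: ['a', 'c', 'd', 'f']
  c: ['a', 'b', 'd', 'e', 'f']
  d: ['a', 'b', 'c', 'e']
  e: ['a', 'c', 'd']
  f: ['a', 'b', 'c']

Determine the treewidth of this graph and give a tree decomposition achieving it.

Treewidth 3.
One optimal decomposition is:
Bags: B1 = {a, b, c, d}  B2 = {a, b, c, f}  B3 = {a, c, d, e}
Tree: B1–B2, B1–B3

Every bag has size at most 4, so the width is 4 − 1 = 3 and tw(G) ≤ 3. On the other hand G contains the 4-clique {a, c, d, e}. A clique must lie in a single bag of any decomposition, so no decomposition can have width below 3. The upper and lower bounds meet at 3, so that is the treewidth.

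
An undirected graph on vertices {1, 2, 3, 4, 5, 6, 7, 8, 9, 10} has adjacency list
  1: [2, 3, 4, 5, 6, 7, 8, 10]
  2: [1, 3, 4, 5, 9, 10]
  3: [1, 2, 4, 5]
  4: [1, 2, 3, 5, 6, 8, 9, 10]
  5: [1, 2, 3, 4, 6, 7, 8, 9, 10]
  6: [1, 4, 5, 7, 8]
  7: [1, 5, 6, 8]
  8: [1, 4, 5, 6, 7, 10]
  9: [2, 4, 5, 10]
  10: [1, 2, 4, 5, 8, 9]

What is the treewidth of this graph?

A width-4 tree decomposition is:
Bags: B1 = {1, 2, 4, 5, 10}  B2 = {1, 4, 5, 8, 10}  B3 = {1, 4, 5, 6, 8}  B4 = {2, 4, 5, 9, 10}  B5 = {1, 2, 3, 4, 5}  B6 = {1, 5, 6, 7, 8}
Tree: B1–B2, B2–B3, B1–B4, B1–B5, B3–B6
The largest bag has 5 vertices, giving width 4; this decomposition certifies tw(G) ≤ 4. Conversely, {1, 4, 5, 8, 10} is a clique of size 5, and the vertices of any clique must share a bag in every tree decomposition; so some bag has ≥ 5 vertices and tw(G) ≥ 4. The upper and lower bounds meet at 4, so that is the treewidth.

4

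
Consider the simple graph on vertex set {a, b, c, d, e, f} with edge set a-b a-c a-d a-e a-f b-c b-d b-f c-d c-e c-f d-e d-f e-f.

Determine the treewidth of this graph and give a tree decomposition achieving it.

Every bag has size at most 5, so the width is 5 − 1 = 4 and tw(G) ≤ 4. On the other hand G contains the 5-clique {a, c, d, e, f}. A clique must lie in a single bag of any decomposition, so no decomposition can have width below 4. Combining the bounds, tw(G) = 4.

Treewidth 4.
Bags: B1 = {a, b, c, d, f}  B2 = {a, c, d, e, f}
Tree: B1–B2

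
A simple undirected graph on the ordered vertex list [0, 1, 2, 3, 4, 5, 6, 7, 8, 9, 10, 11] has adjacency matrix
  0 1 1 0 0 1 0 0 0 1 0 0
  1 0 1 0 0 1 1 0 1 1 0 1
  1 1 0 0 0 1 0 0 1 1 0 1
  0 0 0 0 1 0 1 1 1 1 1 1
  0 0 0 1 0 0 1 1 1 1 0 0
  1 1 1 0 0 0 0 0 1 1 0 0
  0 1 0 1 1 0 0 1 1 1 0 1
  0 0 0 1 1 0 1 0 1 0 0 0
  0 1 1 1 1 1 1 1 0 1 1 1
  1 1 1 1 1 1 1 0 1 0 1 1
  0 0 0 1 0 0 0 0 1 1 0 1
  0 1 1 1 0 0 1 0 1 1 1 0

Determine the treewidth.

4

A width-4 tree decomposition is:
Bags: B1 = {3, 8, 9, 10, 11}  B2 = {3, 6, 8, 9, 11}  B3 = {1, 6, 8, 9, 11}  B4 = {3, 4, 6, 8, 9}  B5 = {3, 4, 6, 7, 8}  B6 = {1, 2, 8, 9, 11}  B7 = {1, 2, 5, 8, 9}  B8 = {0, 1, 2, 5, 9}
Tree: B1–B2, B2–B3, B2–B4, B4–B5, B3–B6, B6–B7, B7–B8
Each bag holds 5 vertices, so the decomposition has width 4, which upper-bounds the treewidth. Conversely, {0, 1, 2, 5, 9} is a clique of size 5, and the vertices of any clique must share a bag in every tree decomposition; so some bag has ≥ 5 vertices and tw(G) ≥ 4. The upper and lower bounds meet at 4, so that is the treewidth.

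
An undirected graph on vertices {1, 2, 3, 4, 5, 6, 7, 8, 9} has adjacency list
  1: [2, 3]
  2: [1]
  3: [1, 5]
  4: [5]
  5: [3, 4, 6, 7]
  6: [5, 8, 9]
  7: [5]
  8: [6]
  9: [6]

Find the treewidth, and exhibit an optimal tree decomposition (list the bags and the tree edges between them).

Treewidth 1.
Bags: B1 = {5, 7}  B2 = {3, 5}  B3 = {5, 6}  B4 = {4, 5}  B5 = {1, 3}  B6 = {1, 2}  B7 = {6, 9}  B8 = {6, 8}
Tree: B1–B2, B2–B3, B2–B4, B2–B5, B5–B6, B3–B7, B7–B8

Each bag holds 2 vertices, so the decomposition has width 1, which upper-bounds the treewidth. Any graph with an edge has treewidth ≥ 1, and G has the edge 7–5. Therefore the treewidth is 1.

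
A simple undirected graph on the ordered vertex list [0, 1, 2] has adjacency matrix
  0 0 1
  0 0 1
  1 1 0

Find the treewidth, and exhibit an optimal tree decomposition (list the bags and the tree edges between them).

Treewidth 1.
One optimal decomposition is:
Bags: B1 = {1, 2}  B2 = {0, 2}
Tree: B1–B2

Every bag has size at most 2, so the width is 2 − 1 = 1 and tw(G) ≤ 1. Any graph with an edge has treewidth ≥ 1, and G has the edge 1–2. Hence tw(G) = 1 exactly.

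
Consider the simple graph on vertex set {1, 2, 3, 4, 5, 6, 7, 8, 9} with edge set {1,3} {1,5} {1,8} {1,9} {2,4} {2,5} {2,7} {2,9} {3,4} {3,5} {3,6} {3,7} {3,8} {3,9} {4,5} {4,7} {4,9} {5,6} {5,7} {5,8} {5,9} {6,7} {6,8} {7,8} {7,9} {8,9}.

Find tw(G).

A width-4 tree decomposition is:
Bags: B1 = {3, 5, 7, 8, 9}  B2 = {3, 4, 5, 7, 9}  B3 = {1, 3, 5, 8, 9}  B4 = {3, 5, 6, 7, 8}  B5 = {2, 4, 5, 7, 9}
Tree: B1–B2, B1–B3, B1–B4, B2–B5
The largest bag has 5 vertices, giving width 4; this decomposition certifies tw(G) ≤ 4. For the lower bound, the 5 vertices {2, 4, 5, 7, 9} are pairwise adjacent, and any tree decomposition puts a clique entirely inside one bag — forcing width ≥ 4. Hence tw(G) = 4 exactly.

4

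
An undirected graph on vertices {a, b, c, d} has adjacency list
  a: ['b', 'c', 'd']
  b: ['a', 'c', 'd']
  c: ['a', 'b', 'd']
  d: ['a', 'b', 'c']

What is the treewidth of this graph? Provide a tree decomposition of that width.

Treewidth 3.
One optimal decomposition is:
Bags: B1 = {a, b, c, d}
Tree: (single bag)

With just one bag of size 4, the width is 4 − 1 = 3, so tw(G) ≤ 3. Conversely, {a, b, c, d} is a clique of size 4, and the vertices of any clique must share a bag in every tree decomposition; so some bag has ≥ 4 vertices and tw(G) ≥ 3. Therefore the treewidth is 3.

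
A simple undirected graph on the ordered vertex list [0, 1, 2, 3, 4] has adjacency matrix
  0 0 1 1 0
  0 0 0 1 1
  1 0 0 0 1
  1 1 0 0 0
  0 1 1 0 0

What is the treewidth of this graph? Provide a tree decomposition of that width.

The largest bag has 3 vertices, giving width 2; this decomposition certifies tw(G) ≤ 2. The edges 3–1–4–2–0–3 form a cycle, so G is not a tree and its treewidth is at least 2. Therefore the treewidth is 2.

Treewidth 2.
One optimal decomposition is:
Bags: B1 = {1, 3, 4}  B2 = {2, 3, 4}  B3 = {0, 2, 3}
Tree: B1–B2, B2–B3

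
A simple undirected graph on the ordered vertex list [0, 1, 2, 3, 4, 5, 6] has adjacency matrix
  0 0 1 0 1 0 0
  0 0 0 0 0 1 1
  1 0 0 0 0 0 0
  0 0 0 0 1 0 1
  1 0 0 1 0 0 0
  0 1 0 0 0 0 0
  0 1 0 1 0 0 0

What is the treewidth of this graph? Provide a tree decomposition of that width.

The largest bag has 2 vertices, giving width 1; this decomposition certifies tw(G) ≤ 1. Any graph with an edge has treewidth ≥ 1, and G has the edge 2–0. Combining the bounds, tw(G) = 1.

Treewidth 1.
One such decomposition:
Bags: B1 = {0, 2}  B2 = {0, 4}  B3 = {3, 4}  B4 = {3, 6}  B5 = {1, 6}  B6 = {1, 5}
Tree: B1–B2, B2–B3, B3–B4, B4–B5, B5–B6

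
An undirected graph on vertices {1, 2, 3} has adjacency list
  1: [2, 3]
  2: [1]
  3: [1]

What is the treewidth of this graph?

1

A width-1 tree decomposition is:
Bags: B1 = {1, 2}  B2 = {1, 3}
Tree: B1–B2
Every bag has size at most 2, so the width is 2 − 1 = 1 and tw(G) ≤ 1. Any graph with an edge has treewidth ≥ 1, and G has the edge 2–1. Therefore the treewidth is 1.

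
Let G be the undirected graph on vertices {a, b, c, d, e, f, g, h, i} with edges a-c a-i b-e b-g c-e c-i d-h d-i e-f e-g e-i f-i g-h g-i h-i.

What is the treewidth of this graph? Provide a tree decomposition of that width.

The largest bag has 3 vertices, giving width 2; this decomposition certifies tw(G) ≤ 2. On the other hand G contains the 3-clique {b, e, g}. A clique must lie in a single bag of any decomposition, so no decomposition can have width below 2. The upper and lower bounds meet at 2, so that is the treewidth.

Treewidth 2.
One optimal decomposition is:
Bags: B1 = {e, g, i}  B2 = {g, h, i}  B3 = {b, e, g}  B4 = {c, e, i}  B5 = {a, c, i}  B6 = {e, f, i}  B7 = {d, h, i}
Tree: B1–B2, B1–B3, B1–B4, B4–B5, B4–B6, B2–B7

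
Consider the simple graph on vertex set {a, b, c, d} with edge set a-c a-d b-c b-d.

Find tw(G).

A width-2 tree decomposition is:
Bags: B1 = {b, c, d}  B2 = {a, c, d}
Tree: B1–B2
The largest bag has 3 vertices, giving width 2; this decomposition certifies tw(G) ≤ 2. For the lower bound, G contains the cycle d–b–c–a–d, so G is not a forest; only forests have treewidth ≤ 1, hence tw(G) ≥ 2. Hence tw(G) = 2 exactly.

2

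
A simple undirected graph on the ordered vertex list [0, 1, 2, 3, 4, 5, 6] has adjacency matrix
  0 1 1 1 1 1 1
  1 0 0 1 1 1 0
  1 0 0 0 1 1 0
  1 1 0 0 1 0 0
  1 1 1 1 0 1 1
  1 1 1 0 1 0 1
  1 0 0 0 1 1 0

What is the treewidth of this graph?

A width-3 tree decomposition is:
Bags: B1 = {0, 1, 4, 5}  B2 = {0, 2, 4, 5}  B3 = {0, 1, 3, 4}  B4 = {0, 4, 5, 6}
Tree: B1–B2, B1–B3, B1–B4
Every bag has size at most 4, so the width is 4 − 1 = 3 and tw(G) ≤ 3. Conversely, {0, 1, 3, 4} is a clique of size 4, and the vertices of any clique must share a bag in every tree decomposition; so some bag has ≥ 4 vertices and tw(G) ≥ 3. The upper and lower bounds meet at 3, so that is the treewidth.

3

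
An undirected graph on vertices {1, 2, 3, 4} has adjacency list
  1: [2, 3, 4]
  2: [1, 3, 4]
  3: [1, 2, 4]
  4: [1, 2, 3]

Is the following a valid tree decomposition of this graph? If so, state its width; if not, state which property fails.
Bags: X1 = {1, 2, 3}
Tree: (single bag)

A tree decomposition must satisfy three properties: every vertex lies in some bag; for every edge, both endpoints lie together in some bag; and for every vertex, the bags containing it form a connected subtree. Here vertex 4 appears in no bag, so the decomposition is invalid.

No — vertex 4 appears in no bag.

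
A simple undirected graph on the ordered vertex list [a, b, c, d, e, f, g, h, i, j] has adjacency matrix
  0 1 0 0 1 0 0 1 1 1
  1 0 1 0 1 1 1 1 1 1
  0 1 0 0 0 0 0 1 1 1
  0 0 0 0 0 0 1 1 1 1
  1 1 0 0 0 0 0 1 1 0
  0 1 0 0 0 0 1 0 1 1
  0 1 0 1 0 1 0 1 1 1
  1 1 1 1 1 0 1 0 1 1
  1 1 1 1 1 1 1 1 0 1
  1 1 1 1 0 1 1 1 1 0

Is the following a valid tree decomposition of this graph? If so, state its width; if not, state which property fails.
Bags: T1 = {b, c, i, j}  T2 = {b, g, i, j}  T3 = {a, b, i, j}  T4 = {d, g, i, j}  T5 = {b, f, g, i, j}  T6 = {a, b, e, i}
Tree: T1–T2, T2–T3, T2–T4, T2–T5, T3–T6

A tree decomposition must satisfy three properties: every vertex lies in some bag; for every edge, both endpoints lie together in some bag; and for every vertex, the bags containing it form a connected subtree. Here vertex h appears in no bag, so the decomposition is invalid.

No — vertex h appears in no bag.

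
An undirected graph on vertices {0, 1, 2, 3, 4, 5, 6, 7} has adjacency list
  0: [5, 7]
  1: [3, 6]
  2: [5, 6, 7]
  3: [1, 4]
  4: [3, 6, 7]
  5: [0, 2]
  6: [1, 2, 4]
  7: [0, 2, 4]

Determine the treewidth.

A width-2 tree decomposition is:
Bags: B1 = {0, 5, 7}  B2 = {2, 5, 7}  B3 = {2, 4, 7}  B4 = {2, 4, 6}  B5 = {3, 4, 6}  B6 = {1, 3, 6}
Tree: B1–B2, B2–B3, B3–B4, B4–B5, B5–B6
Each bag holds 3 vertices, so the decomposition has width 2, which upper-bounds the treewidth. The edges 0–5–2–7–0 form a cycle, so G is not a tree and its treewidth is at least 2. Combining the bounds, tw(G) = 2.

2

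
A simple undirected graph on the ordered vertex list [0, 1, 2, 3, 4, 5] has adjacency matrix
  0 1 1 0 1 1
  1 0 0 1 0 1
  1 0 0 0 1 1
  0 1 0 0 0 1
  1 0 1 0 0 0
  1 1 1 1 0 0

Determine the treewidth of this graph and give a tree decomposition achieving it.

Treewidth 2.
One such decomposition:
Bags: B1 = {0, 1, 5}  B2 = {0, 2, 5}  B3 = {0, 2, 4}  B4 = {1, 3, 5}
Tree: B1–B2, B2–B3, B1–B4

Every bag has size at most 3, so the width is 3 − 1 = 2 and tw(G) ≤ 2. For the lower bound, the 3 vertices {0, 1, 5} are pairwise adjacent, and any tree decomposition puts a clique entirely inside one bag — forcing width ≥ 2. Combining the bounds, tw(G) = 2.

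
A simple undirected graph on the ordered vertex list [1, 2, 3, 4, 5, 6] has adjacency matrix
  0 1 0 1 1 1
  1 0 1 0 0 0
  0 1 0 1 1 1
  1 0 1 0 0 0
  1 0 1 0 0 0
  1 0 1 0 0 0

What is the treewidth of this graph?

2

A width-2 tree decomposition is:
Bags: B1 = {1, 2, 3}  B2 = {1, 3, 5}  B3 = {1, 3, 6}  B4 = {1, 3, 4}
Tree: B1–B2, B2–B3, B3–B4
Every bag has size at most 3, so the width is 3 − 1 = 2 and tw(G) ≤ 2. For the lower bound, G contains the cycle 2–1–5–3–2, so G is not a forest; only forests have treewidth ≤ 1, hence tw(G) ≥ 2. The upper and lower bounds meet at 2, so that is the treewidth.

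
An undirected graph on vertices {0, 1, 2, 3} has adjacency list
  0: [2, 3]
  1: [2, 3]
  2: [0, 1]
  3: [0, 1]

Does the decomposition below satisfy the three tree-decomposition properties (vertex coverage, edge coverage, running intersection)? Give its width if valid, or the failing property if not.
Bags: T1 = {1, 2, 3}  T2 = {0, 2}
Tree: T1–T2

A tree decomposition must satisfy three properties: every vertex lies in some bag; for every edge, both endpoints lie together in some bag; and for every vertex, the bags containing it form a connected subtree. Here edge (3,0) lies in no bag, so the decomposition is invalid.

No — edge (3,0) lies in no bag.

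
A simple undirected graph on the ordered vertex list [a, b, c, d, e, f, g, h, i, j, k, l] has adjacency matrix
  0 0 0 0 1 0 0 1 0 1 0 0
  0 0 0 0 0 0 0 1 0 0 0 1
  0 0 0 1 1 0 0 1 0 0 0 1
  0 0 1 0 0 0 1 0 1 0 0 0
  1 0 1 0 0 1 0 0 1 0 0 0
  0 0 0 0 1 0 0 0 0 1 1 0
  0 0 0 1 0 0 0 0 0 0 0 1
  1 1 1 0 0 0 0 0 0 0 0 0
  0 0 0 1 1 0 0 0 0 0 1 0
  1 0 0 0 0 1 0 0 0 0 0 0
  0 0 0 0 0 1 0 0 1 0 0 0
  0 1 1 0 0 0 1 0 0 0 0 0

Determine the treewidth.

3

A width-3 tree decomposition is:
Bags: B1 = {a, f, j, k}  B2 = {a, e, f, k}  B3 = {a, e, i, k}  B4 = {a, e, h, i}  B5 = {c, e, h, i}  B6 = {c, d, h, i}  B7 = {b, c, d, h}  B8 = {b, c, d, l}  B9 = {b, d, g, l}
Tree: B1–B2, B2–B3, B3–B4, B4–B5, B5–B6, B6–B7, B7–B8, B8–B9
Each bag holds 4 vertices, so the decomposition has width 3, which upper-bounds the treewidth. For the lower bound: the 4 vertex sets {f,j,k}, {a}, {e}, {c,d,h,i} are disjoint, each induces a connected subgraph, and every pair is joined by at least one edge of G. Contracting each set to a single vertex therefore yields K_{4} as a minor, and since treewidth is minor-monotone, tw(G) ≥ tw(K_{4}) = 3. Therefore the treewidth is 3.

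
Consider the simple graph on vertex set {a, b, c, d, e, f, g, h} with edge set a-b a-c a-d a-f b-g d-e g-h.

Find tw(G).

A width-1 tree decomposition is:
Bags: B1 = {a, b}  B2 = {a, c}  B3 = {b, g}  B4 = {a, f}  B5 = {g, h}  B6 = {a, d}  B7 = {d, e}
Tree: B1–B2, B1–B3, B2–B4, B3–B5, B2–B6, B6–B7
Each bag holds 2 vertices, so the decomposition has width 1, which upper-bounds the treewidth. Any graph with an edge has treewidth ≥ 1, and G has the edge a–b. Hence tw(G) = 1 exactly.

1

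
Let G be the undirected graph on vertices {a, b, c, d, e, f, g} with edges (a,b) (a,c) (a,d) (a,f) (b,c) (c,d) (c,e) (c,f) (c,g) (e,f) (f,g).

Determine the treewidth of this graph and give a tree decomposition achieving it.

Every bag has size at most 3, so the width is 3 − 1 = 2 and tw(G) ≤ 2. Conversely, {a, c, d} is a clique of size 3, and the vertices of any clique must share a bag in every tree decomposition; so some bag has ≥ 3 vertices and tw(G) ≥ 2. Therefore the treewidth is 2.

Treewidth 2.
One optimal decomposition is:
Bags: B1 = {a, c, f}  B2 = {a, c, d}  B3 = {c, f, g}  B4 = {a, b, c}  B5 = {c, e, f}
Tree: B1–B2, B1–B3, B2–B4, B1–B5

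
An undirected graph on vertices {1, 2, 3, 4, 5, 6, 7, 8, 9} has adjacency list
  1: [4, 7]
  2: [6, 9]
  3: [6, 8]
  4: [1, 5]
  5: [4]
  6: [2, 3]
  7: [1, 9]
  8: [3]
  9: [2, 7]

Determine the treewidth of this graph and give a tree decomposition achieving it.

Treewidth 1.
Bags: B1 = {4, 5}  B2 = {1, 4}  B3 = {1, 7}  B4 = {7, 9}  B5 = {2, 9}  B6 = {2, 6}  B7 = {3, 6}  B8 = {3, 8}
Tree: B1–B2, B2–B3, B3–B4, B4–B5, B5–B6, B6–B7, B7–B8

Each bag holds 2 vertices, so the decomposition has width 1, which upper-bounds the treewidth. Since G has at least one edge (e.g. 5–4), it is not an edgeless graph, so tw(G) ≥ 1. The upper and lower bounds meet at 1, so that is the treewidth.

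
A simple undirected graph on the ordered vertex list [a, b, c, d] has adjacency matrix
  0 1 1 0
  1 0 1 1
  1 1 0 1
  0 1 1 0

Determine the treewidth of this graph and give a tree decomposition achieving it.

Treewidth 2.
One optimal decomposition is:
Bags: B1 = {b, c, d}  B2 = {a, b, c}
Tree: B1–B2

The largest bag has 3 vertices, giving width 2; this decomposition certifies tw(G) ≤ 2. For the lower bound, the 3 vertices {b, c, d} are pairwise adjacent, and any tree decomposition puts a clique entirely inside one bag — forcing width ≥ 2. The upper and lower bounds meet at 2, so that is the treewidth.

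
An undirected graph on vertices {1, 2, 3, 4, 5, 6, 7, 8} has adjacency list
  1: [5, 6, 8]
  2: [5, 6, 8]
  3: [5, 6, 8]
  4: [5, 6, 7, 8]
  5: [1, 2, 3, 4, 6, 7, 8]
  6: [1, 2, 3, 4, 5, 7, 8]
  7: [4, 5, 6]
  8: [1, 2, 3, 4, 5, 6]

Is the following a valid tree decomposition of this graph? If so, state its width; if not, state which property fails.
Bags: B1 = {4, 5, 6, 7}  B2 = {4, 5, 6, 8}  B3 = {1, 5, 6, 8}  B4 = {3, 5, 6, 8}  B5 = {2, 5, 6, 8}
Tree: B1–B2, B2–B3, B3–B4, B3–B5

Yes; width 3.

Checking the three conditions: (i) the bags cover all of {1, 2, 3, 4, 5, 6, 7, 8}; (ii) for each edge, some bag contains both endpoints; (iii) the bags containing any fixed vertex form a subtree. All hold, so the decomposition is valid with width 4 − 1 = 3.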